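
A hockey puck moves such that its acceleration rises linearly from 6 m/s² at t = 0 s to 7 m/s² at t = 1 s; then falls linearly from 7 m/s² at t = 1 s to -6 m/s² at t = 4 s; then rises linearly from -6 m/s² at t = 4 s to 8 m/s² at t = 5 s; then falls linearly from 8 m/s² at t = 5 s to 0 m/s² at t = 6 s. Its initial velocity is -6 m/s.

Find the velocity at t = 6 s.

7 m/s

Δv equals the area under the a-t graph; then v = v₀ + Δv.
0–1 s: ½(6 + 7)(1) = 6.5 m/s
1–4 s: ½(7 + -6)(3) = 1.5 m/s
4–5 s: ½(-6 + 8)(1) = 1 m/s
5–6 s: ½(8 + 0)(1) = 4 m/s
Δv = 13 m/s, so v(6) = -6 + (13) = 7 m/s.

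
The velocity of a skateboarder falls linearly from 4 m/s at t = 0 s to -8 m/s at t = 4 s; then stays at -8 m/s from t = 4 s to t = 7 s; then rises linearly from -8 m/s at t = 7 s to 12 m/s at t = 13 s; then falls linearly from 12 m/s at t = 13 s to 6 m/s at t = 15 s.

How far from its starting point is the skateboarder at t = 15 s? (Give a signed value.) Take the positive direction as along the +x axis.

Net displacement equals the area under the velocity-time graph (areas below the axis count negative).
0–4 s: ½(4 + -8)(4) = -8 m
4–7 s: -8 × 3 = -24 m
7–13 s: ½(-8 + 12)(6) = 12 m
13–15 s: ½(12 + 6)(2) = 18 m
Net displacement = -2 m

-2 m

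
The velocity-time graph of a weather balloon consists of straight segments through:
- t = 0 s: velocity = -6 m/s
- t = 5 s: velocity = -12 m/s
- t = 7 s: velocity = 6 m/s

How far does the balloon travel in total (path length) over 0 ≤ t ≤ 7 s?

55 m

Total distance travelled is ∫|v| dt — sum the magnitudes of each area piece.
0–5 s: |½(-6 + -12)(5)| = 45 m
5–7 s: v = 0 at t = 19/3 s; triangle areas 8 + 2 = 10 m
Total distance = 55 m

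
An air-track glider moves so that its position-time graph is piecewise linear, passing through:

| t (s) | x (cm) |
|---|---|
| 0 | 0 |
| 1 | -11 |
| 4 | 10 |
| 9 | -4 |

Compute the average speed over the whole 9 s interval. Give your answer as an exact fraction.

Average speed = (total path length)/(elapsed time); on a piecewise-linear x-t graph the path length is Σ|Δx|.
0–1 s: |Δx| = |-11 − 0| = 11 cm
1–4 s: |Δx| = |10 − -11| = 21 cm
4–9 s: |Δx| = |-4 − 10| = 14 cm
Total path = 46 cm; average speed = 46/9 = 46/9 cm/s.

46/9 cm/s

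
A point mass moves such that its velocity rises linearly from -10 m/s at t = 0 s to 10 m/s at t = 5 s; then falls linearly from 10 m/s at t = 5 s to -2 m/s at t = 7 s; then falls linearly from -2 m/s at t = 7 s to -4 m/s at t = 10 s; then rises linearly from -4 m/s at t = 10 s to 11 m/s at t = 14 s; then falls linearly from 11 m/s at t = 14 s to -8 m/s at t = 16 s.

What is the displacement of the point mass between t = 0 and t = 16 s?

16 m

Displacement is the signed area under the v-t curve.
0–5 s: ½(-10 + 10)(5) = 0 m
5–7 s: ½(10 + -2)(2) = 8 m
7–10 s: ½(-2 + -4)(3) = -9 m
10–14 s: ½(-4 + 11)(4) = 14 m
14–16 s: ½(11 + -8)(2) = 3 m
Net displacement = 16 m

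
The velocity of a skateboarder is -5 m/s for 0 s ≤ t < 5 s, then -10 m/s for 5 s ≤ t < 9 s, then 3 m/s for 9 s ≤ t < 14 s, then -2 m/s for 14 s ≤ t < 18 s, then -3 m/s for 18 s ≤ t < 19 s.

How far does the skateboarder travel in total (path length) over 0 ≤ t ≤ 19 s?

91 m

Distance (not displacement) is the total path length: add the absolute areas under v-t.
0–5 s: |-5| × 5 = 25 m
5–9 s: |-10| × 4 = 40 m
9–14 s: |3| × 5 = 15 m
14–18 s: |-2| × 4 = 8 m
18–19 s: |-3| × 1 = 3 m
Total distance = 91 m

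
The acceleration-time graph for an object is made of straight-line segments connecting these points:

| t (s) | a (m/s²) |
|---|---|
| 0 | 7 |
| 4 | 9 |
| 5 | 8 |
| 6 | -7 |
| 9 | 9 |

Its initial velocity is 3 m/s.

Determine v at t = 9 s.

Δv equals the area under the a-t graph; then v = v₀ + Δv.
0–4 s: ½(7 + 9)(4) = 32 m/s
4–5 s: ½(9 + 8)(1) = 8.5 m/s
5–6 s: ½(8 + -7)(1) = 0.5 m/s
6–9 s: ½(-7 + 9)(3) = 3 m/s
Δv = 44 m/s, so v(9) = 3 + (44) = 47 m/s.

47 m/s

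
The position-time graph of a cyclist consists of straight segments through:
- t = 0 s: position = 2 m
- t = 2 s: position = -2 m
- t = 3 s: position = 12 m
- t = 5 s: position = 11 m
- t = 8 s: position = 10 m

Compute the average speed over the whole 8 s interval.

Average speed = (total path length)/(elapsed time); on a piecewise-linear x-t graph the path length is Σ|Δx|.
0–2 s: |Δx| = |-2 − 2| = 4 m
2–3 s: |Δx| = |12 − -2| = 14 m
3–5 s: |Δx| = |11 − 12| = 1 m
5–8 s: |Δx| = |10 − 11| = 1 m
Total path = 20 m; average speed = 20/8 = 2.5 m/s.

2.5 m/s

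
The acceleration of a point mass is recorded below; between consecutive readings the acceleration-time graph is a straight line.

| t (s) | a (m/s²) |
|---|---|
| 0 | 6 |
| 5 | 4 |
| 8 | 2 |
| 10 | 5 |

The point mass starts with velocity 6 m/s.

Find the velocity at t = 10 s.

47 m/s

Δv equals the area under the a-t graph; then v = v₀ + Δv.
0–5 s: ½(6 + 4)(5) = 25 m/s
5–8 s: ½(4 + 2)(3) = 9 m/s
8–10 s: ½(2 + 5)(2) = 7 m/s
Δv = 41 m/s, so v(10) = 6 + (41) = 47 m/s.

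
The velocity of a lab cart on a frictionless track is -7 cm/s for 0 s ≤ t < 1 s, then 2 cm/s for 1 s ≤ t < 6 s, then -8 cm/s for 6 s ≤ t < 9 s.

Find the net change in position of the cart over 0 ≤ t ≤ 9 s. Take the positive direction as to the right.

Displacement is the signed area under the v-t curve.
0–1 s: -7 × 1 = -7 cm
1–6 s: 2 × 5 = 10 cm
6–9 s: -8 × 3 = -24 cm
Net displacement = -21 cm

-21 cm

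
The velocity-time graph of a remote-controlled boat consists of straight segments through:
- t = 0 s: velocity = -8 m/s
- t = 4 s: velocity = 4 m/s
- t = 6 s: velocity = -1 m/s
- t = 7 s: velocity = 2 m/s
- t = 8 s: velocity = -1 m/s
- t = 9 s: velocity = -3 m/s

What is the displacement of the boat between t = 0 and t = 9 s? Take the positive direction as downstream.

Displacement is the signed area under the v-t curve.
0–4 s: ½(-8 + 4)(4) = -8 m
4–6 s: ½(4 + -1)(2) = 3 m
6–7 s: ½(-1 + 2)(1) = 0.5 m
7–8 s: ½(2 + -1)(1) = 0.5 m
8–9 s: ½(-1 + -3)(1) = -2 m
Net displacement = -6 m

-6 m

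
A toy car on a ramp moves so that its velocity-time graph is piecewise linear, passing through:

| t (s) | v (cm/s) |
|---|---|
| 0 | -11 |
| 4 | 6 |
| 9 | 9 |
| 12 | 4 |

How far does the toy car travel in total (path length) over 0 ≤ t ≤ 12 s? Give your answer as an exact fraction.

Distance (not displacement) is the total path length: add the absolute areas under v-t.
0–4 s: v = 0 at t = 44/17 s; triangle areas 242/17 + 72/17 = 314/17 cm
4–9 s: |½(6 + 9)(5)| = 37.5 cm
9–12 s: |½(9 + 4)(3)| = 19.5 cm
Total distance = 1283/17 cm

1283/17 cm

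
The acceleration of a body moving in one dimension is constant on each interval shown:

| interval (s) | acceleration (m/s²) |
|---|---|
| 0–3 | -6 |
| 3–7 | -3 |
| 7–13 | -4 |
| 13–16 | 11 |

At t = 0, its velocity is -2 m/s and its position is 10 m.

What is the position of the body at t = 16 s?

-509.5 m

On each constant-a segment, Δv = aΔt and Δx = v₀Δt + ½aΔt²; chain segment to segment.
0–3 s: v starts -2 m/s; Δx = -2·3 + ½·-6·3² = -33 m; v ends -20 m/s.
3–7 s: v starts -20 m/s; Δx = -20·4 + ½·-3·4² = -104 m; v ends -32 m/s.
7–13 s: v starts -32 m/s; Δx = -32·6 + ½·-4·6² = -264 m; v ends -56 m/s.
13–16 s: v starts -56 m/s; Δx = -56·3 + ½·11·3² = -118.5 m; v ends -23 m/s.
x(16) = 10 + Σ Δx = -509.5 m.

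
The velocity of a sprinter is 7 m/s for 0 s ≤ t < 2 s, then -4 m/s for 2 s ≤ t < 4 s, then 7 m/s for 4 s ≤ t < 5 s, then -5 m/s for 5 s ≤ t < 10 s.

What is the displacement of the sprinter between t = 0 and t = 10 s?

Net displacement equals the area under the velocity-time graph (areas below the axis count negative).
0–2 s: 7 × 2 = 14 m
2–4 s: -4 × 2 = -8 m
4–5 s: 7 × 1 = 7 m
5–10 s: -5 × 5 = -25 m
Net displacement = -12 m

-12 m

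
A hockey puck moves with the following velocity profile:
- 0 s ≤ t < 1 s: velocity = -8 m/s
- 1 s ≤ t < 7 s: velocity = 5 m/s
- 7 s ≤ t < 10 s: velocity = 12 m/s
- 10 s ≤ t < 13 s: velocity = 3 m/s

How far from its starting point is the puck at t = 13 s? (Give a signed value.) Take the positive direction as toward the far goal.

Net displacement equals the area under the velocity-time graph (areas below the axis count negative).
0–1 s: -8 × 1 = -8 m
1–7 s: 5 × 6 = 30 m
7–10 s: 12 × 3 = 36 m
10–13 s: 3 × 3 = 9 m
Net displacement = 67 m

67 m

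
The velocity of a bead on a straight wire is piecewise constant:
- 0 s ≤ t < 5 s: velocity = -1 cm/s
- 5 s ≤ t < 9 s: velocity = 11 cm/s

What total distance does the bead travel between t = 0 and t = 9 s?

Total distance travelled is ∫|v| dt — sum the magnitudes of each area piece.
0–5 s: |-1| × 5 = 5 cm
5–9 s: |11| × 4 = 44 cm
Total distance = 49 cm

49 cm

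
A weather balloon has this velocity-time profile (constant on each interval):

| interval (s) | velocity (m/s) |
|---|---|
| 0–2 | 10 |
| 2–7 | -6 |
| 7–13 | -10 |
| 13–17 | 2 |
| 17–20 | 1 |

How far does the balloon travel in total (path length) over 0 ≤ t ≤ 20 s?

121 m

Distance (not displacement) is the total path length: add the absolute areas under v-t.
0–2 s: |10| × 2 = 20 m
2–7 s: |-6| × 5 = 30 m
7–13 s: |-10| × 6 = 60 m
13–17 s: |2| × 4 = 8 m
17–20 s: |1| × 3 = 3 m
Total distance = 121 m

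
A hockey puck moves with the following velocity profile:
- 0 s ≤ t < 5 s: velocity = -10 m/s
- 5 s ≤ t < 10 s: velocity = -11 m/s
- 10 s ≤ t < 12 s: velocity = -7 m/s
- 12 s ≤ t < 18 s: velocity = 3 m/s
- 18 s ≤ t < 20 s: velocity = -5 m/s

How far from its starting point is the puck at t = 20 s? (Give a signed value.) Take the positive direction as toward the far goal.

-111 m

Net displacement equals the area under the velocity-time graph (areas below the axis count negative).
0–5 s: -10 × 5 = -50 m
5–10 s: -11 × 5 = -55 m
10–12 s: -7 × 2 = -14 m
12–18 s: 3 × 6 = 18 m
18–20 s: -5 × 2 = -10 m
Net displacement = -111 m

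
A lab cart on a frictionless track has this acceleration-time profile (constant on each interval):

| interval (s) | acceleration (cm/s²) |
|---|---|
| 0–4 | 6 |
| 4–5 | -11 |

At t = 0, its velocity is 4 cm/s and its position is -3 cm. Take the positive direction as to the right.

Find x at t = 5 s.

83.5 cm

On each constant-a segment, Δv = aΔt and Δx = v₀Δt + ½aΔt²; chain segment to segment.
0–4 s: v starts 4 cm/s; Δx = 4·4 + ½·6·4² = 64 cm; v ends 28 cm/s.
4–5 s: v starts 28 cm/s; Δx = 28·1 + ½·-11·1² = 22.5 cm; v ends 17 cm/s.
x(5) = -3 + Σ Δx = 83.5 cm.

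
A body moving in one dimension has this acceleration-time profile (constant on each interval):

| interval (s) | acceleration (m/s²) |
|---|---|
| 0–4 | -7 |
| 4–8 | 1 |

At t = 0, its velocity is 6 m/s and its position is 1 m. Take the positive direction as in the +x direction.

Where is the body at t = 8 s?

-111 m

On each constant-a segment, Δv = aΔt and Δx = v₀Δt + ½aΔt²; chain segment to segment.
0–4 s: v starts 6 m/s; Δx = 6·4 + ½·-7·4² = -32 m; v ends -22 m/s.
4–8 s: v starts -22 m/s; Δx = -22·4 + ½·1·4² = -80 m; v ends -18 m/s.
x(8) = 1 + Σ Δx = -111 m.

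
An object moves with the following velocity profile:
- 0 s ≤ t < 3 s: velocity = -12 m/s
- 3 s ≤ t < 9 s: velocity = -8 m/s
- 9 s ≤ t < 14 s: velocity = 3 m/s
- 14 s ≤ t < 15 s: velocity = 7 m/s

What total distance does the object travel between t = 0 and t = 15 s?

Total distance travelled is ∫|v| dt — sum the magnitudes of each area piece.
0–3 s: |-12| × 3 = 36 m
3–9 s: |-8| × 6 = 48 m
9–14 s: |3| × 5 = 15 m
14–15 s: |7| × 1 = 7 m
Total distance = 106 m

106 m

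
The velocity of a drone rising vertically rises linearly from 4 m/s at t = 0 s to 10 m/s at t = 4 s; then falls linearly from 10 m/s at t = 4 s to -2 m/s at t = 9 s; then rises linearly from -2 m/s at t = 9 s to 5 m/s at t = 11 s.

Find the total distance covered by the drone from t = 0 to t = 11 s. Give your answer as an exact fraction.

Total distance travelled is ∫|v| dt — sum the magnitudes of each area piece.
0–4 s: |½(4 + 10)(4)| = 28 m
4–9 s: v = 0 at t = 49/6 s; triangle areas 125/6 + 5/6 = 65/3 m
9–11 s: v = 0 at t = 67/7 s; triangle areas 4/7 + 25/7 = 29/7 m
Total distance = 1130/21 m

1130/21 m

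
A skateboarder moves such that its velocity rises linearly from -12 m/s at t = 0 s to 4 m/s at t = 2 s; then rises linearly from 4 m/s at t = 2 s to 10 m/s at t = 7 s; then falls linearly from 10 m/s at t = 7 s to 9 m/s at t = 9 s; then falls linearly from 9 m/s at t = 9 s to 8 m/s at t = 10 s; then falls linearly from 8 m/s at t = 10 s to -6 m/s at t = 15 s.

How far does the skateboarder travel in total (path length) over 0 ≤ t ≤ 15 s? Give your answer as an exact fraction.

1265/14 m

Distance (not displacement) is the total path length: add the absolute areas under v-t.
0–2 s: v = 0 at t = 1.5 s; triangle areas 9 + 1 = 10 m
2–7 s: |½(4 + 10)(5)| = 35 m
7–9 s: |½(10 + 9)(2)| = 19 m
9–10 s: |½(9 + 8)(1)| = 8.5 m
10–15 s: v = 0 at t = 90/7 s; triangle areas 80/7 + 45/7 = 125/7 m
Total distance = 1265/14 m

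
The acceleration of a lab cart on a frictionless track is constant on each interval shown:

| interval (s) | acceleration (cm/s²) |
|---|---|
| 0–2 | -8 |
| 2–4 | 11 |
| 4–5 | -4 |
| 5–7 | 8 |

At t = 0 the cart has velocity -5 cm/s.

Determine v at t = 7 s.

Δv equals the area under the a-t graph; then v = v₀ + Δv.
0–2 s: -8 × 2 = -16 cm/s
2–4 s: 11 × 2 = 22 cm/s
4–5 s: -4 × 1 = -4 cm/s
5–7 s: 8 × 2 = 16 cm/s
Δv = 18 cm/s, so v(7) = -5 + (18) = 13 cm/s.

13 cm/s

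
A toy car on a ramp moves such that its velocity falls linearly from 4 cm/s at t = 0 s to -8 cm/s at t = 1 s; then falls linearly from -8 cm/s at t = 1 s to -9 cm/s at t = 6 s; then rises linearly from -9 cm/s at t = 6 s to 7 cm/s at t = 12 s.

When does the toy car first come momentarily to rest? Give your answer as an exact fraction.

v changes sign on 0–1 s (from 4 to -8); the graph is linear there, so v = 0 at t = 0 + (-4)·(1 − 0)/(-8 − 4) = 1/3 s.

t = 1/3 s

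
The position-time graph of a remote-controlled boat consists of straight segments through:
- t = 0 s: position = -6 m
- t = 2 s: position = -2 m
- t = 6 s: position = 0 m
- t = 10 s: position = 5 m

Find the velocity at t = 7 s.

Velocity is the slope of the x-t graph on 6–10 s: (5 − 0)/(10 − 6) = 1.25 m/s.

1.25 m/s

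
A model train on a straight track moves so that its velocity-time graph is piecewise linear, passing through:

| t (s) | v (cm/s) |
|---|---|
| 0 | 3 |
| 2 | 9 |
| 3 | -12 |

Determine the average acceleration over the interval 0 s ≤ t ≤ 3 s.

-5 cm/s²

Average acceleration = Δv/Δt = (-12 − 3)/(3 − 0) = -5 cm/s².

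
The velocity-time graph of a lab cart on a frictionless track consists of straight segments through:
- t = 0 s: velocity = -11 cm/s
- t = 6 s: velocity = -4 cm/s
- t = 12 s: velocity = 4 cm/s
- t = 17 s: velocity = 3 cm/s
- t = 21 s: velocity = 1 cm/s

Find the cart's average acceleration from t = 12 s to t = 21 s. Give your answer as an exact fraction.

Average acceleration = Δv/Δt = (1 − 4)/(21 − 12) = -1/3 cm/s².

-1/3 cm/s²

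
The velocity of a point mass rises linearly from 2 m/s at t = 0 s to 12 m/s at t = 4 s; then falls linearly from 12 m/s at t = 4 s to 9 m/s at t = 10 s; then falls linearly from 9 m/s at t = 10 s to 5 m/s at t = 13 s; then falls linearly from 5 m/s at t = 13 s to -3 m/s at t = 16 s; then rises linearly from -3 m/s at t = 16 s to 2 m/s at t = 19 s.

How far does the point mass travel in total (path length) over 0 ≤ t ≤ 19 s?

122.275 m

Distance (not displacement) is the total path length: add the absolute areas under v-t.
0–4 s: |½(2 + 12)(4)| = 28 m
4–10 s: |½(12 + 9)(6)| = 63 m
10–13 s: |½(9 + 5)(3)| = 21 m
13–16 s: v = 0 at t = 14.875 s; triangle areas 4.6875 + 1.6875 = 6.375 m
16–19 s: v = 0 at t = 17.8 s; triangle areas 2.7 + 1.2 = 3.9 m
Total distance = 122.275 m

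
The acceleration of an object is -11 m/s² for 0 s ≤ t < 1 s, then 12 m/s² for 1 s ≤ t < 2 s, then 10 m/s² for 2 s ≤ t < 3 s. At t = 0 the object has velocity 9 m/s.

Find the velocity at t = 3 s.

Δv equals the area under the a-t graph; then v = v₀ + Δv.
0–1 s: -11 × 1 = -11 m/s
1–2 s: 12 × 1 = 12 m/s
2–3 s: 10 × 1 = 10 m/s
Δv = 11 m/s, so v(3) = 9 + (11) = 20 m/s.

20 m/s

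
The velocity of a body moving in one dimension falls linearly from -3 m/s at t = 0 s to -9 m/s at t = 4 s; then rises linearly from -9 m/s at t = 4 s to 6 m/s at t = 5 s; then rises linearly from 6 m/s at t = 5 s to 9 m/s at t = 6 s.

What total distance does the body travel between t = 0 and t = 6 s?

35.4 m

Distance (not displacement) is the total path length: add the absolute areas under v-t.
0–4 s: |½(-3 + -9)(4)| = 24 m
4–5 s: v = 0 at t = 4.6 s; triangle areas 2.7 + 1.2 = 3.9 m
5–6 s: |½(6 + 9)(1)| = 7.5 m
Total distance = 35.4 m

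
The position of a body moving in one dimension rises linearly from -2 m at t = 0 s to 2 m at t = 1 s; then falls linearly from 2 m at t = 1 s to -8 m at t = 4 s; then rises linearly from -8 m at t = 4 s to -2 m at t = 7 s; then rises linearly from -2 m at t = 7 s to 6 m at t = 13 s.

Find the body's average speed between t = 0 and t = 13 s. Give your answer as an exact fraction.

28/13 m/s

Average speed = (total path length)/(elapsed time); on a piecewise-linear x-t graph the path length is Σ|Δx|.
0–1 s: |Δx| = |2 − -2| = 4 m
1–4 s: |Δx| = |-8 − 2| = 10 m
4–7 s: |Δx| = |-2 − -8| = 6 m
7–13 s: |Δx| = |6 − -2| = 8 m
Total path = 28 m; average speed = 28/13 = 28/13 m/s.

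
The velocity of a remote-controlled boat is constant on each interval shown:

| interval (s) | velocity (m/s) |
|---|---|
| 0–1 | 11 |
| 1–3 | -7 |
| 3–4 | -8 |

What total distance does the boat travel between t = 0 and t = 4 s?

Total distance travelled is ∫|v| dt — sum the magnitudes of each area piece.
0–1 s: |11| × 1 = 11 m
1–3 s: |-7| × 2 = 14 m
3–4 s: |-8| × 1 = 8 m
Total distance = 33 m

33 m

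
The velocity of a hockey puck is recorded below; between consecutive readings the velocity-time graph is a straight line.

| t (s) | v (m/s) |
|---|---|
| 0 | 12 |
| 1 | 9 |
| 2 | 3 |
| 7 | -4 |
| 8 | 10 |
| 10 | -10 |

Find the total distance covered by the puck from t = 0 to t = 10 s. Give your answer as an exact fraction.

277/7 m

Total distance travelled is ∫|v| dt — sum the magnitudes of each area piece.
0–1 s: |½(12 + 9)(1)| = 10.5 m
1–2 s: |½(9 + 3)(1)| = 6 m
2–7 s: v = 0 at t = 29/7 s; triangle areas 45/14 + 40/7 = 125/14 m
7–8 s: v = 0 at t = 51/7 s; triangle areas 4/7 + 25/7 = 29/7 m
8–10 s: v = 0 at t = 9 s; triangle areas 5 + 5 = 10 m
Total distance = 277/7 m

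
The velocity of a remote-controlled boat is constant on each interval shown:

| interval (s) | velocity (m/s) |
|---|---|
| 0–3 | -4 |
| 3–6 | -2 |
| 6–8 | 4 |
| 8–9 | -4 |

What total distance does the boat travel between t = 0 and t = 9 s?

Distance (not displacement) is the total path length: add the absolute areas under v-t.
0–3 s: |-4| × 3 = 12 m
3–6 s: |-2| × 3 = 6 m
6–8 s: |4| × 2 = 8 m
8–9 s: |-4| × 1 = 4 m
Total distance = 30 m

30 m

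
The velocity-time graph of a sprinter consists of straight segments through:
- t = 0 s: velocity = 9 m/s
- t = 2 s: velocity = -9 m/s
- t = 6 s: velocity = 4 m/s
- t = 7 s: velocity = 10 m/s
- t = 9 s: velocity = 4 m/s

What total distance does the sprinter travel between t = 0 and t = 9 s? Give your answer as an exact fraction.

584/13 m

Distance (not displacement) is the total path length: add the absolute areas under v-t.
0–2 s: v = 0 at t = 1 s; triangle areas 4.5 + 4.5 = 9 m
2–6 s: v = 0 at t = 62/13 s; triangle areas 162/13 + 32/13 = 194/13 m
6–7 s: |½(4 + 10)(1)| = 7 m
7–9 s: |½(10 + 4)(2)| = 14 m
Total distance = 584/13 m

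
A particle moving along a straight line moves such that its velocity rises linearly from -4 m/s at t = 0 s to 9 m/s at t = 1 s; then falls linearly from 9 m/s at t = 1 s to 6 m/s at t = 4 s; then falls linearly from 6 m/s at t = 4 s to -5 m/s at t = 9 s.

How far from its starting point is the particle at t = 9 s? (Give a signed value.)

Net displacement equals the area under the velocity-time graph (areas below the axis count negative).
0–1 s: ½(-4 + 9)(1) = 2.5 m
1–4 s: ½(9 + 6)(3) = 22.5 m
4–9 s: ½(6 + -5)(5) = 2.5 m
Net displacement = 27.5 m

27.5 m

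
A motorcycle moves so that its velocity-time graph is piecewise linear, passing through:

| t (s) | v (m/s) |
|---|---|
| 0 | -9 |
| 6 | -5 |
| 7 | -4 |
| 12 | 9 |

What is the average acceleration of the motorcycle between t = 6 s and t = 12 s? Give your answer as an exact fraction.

Average acceleration = Δv/Δt = (9 − -5)/(12 − 6) = 7/3 m/s².

7/3 m/s²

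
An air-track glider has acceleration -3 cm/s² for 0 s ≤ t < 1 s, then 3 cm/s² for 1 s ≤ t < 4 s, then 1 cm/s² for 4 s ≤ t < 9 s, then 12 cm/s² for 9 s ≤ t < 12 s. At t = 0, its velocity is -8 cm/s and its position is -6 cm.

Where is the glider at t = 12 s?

On each constant-a segment, Δv = aΔt and Δx = v₀Δt + ½aΔt²; chain segment to segment.
0–1 s: v starts -8 cm/s; Δx = -8·1 + ½·-3·1² = -9.5 cm; v ends -11 cm/s.
1–4 s: v starts -11 cm/s; Δx = -11·3 + ½·3·3² = -19.5 cm; v ends -2 cm/s.
4–9 s: v starts -2 cm/s; Δx = -2·5 + ½·1·5² = 2.5 cm; v ends 3 cm/s.
9–12 s: v starts 3 cm/s; Δx = 3·3 + ½·12·3² = 63 cm; v ends 39 cm/s.
x(12) = -6 + Σ Δx = 30.5 cm.

30.5 cm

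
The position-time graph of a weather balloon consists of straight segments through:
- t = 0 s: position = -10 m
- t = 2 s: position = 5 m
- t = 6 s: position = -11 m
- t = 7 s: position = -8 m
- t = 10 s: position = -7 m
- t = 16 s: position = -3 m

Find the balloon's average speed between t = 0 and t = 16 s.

Average speed = (total path length)/(elapsed time); on a piecewise-linear x-t graph the path length is Σ|Δx|.
0–2 s: |Δx| = |5 − -10| = 15 m
2–6 s: |Δx| = |-11 − 5| = 16 m
6–7 s: |Δx| = |-8 − -11| = 3 m
7–10 s: |Δx| = |-7 − -8| = 1 m
10–16 s: |Δx| = |-3 − -7| = 4 m
Total path = 39 m; average speed = 39/16 = 2.4375 m/s.

2.4375 m/s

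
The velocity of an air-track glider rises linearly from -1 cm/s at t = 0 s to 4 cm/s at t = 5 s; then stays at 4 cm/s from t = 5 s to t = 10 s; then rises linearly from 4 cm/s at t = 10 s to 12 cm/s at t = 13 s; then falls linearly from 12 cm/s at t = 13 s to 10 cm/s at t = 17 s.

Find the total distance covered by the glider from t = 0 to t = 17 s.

96.5 cm

Total distance travelled is ∫|v| dt — sum the magnitudes of each area piece.
0–5 s: v = 0 at t = 1 s; triangle areas 0.5 + 8 = 8.5 cm
5–10 s: |4| × 5 = 20 cm
10–13 s: |½(4 + 12)(3)| = 24 cm
13–17 s: |½(12 + 10)(4)| = 44 cm
Total distance = 96.5 cm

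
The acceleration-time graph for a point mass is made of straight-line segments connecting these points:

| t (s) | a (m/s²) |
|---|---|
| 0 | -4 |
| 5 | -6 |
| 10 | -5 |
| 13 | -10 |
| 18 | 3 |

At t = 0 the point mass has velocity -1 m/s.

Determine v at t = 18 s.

Δv equals the area under the a-t graph; then v = v₀ + Δv.
0–5 s: ½(-4 + -6)(5) = -25 m/s
5–10 s: ½(-6 + -5)(5) = -27.5 m/s
10–13 s: ½(-5 + -10)(3) = -22.5 m/s
13–18 s: ½(-10 + 3)(5) = -17.5 m/s
Δv = -92.5 m/s, so v(18) = -1 + (-92.5) = -93.5 m/s.

-93.5 m/s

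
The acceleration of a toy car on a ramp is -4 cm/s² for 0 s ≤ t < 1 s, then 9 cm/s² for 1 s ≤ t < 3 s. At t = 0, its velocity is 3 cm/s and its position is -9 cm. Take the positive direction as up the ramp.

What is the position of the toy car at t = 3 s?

8 cm

On each constant-a segment, Δv = aΔt and Δx = v₀Δt + ½aΔt²; chain segment to segment.
0–1 s: v starts 3 cm/s; Δx = 3·1 + ½·-4·1² = 1 cm; v ends -1 cm/s.
1–3 s: v starts -1 cm/s; Δx = -1·2 + ½·9·2² = 16 cm; v ends 17 cm/s.
x(3) = -9 + Σ Δx = 8 cm.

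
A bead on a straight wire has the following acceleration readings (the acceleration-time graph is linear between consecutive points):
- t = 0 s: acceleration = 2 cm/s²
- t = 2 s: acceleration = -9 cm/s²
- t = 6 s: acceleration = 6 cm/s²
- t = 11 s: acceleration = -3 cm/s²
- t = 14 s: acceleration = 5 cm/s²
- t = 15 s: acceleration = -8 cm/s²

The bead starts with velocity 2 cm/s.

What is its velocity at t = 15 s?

-2 cm/s

Δv equals the area under the a-t graph; then v = v₀ + Δv.
0–2 s: ½(2 + -9)(2) = -7 cm/s
2–6 s: ½(-9 + 6)(4) = -6 cm/s
6–11 s: ½(6 + -3)(5) = 7.5 cm/s
11–14 s: ½(-3 + 5)(3) = 3 cm/s
14–15 s: ½(5 + -8)(1) = -1.5 cm/s
Δv = -4 cm/s, so v(15) = 2 + (-4) = -2 cm/s.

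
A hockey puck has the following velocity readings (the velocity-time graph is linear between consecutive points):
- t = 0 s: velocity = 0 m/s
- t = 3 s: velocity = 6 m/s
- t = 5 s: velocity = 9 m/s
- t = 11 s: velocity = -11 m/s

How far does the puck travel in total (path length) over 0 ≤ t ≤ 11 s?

Distance (not displacement) is the total path length: add the absolute areas under v-t.
0–3 s: |½(0 + 6)(3)| = 9 m
3–5 s: |½(6 + 9)(2)| = 15 m
5–11 s: v = 0 at t = 7.7 s; triangle areas 12.15 + 18.15 = 30.3 m
Total distance = 54.3 m

54.3 m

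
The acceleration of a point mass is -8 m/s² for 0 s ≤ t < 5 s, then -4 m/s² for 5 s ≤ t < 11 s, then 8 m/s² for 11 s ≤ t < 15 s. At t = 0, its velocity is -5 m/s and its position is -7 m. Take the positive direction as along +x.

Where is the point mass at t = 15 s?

-686 m

On each constant-a segment, Δv = aΔt and Δx = v₀Δt + ½aΔt²; chain segment to segment.
0–5 s: v starts -5 m/s; Δx = -5·5 + ½·-8·5² = -125 m; v ends -45 m/s.
5–11 s: v starts -45 m/s; Δx = -45·6 + ½·-4·6² = -342 m; v ends -69 m/s.
11–15 s: v starts -69 m/s; Δx = -69·4 + ½·8·4² = -212 m; v ends -37 m/s.
x(15) = -7 + Σ Δx = -686 m.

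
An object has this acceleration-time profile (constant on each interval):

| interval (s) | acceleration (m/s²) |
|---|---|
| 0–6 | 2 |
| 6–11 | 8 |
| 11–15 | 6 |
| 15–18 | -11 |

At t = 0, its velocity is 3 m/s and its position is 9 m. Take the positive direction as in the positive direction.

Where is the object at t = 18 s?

On each constant-a segment, Δv = aΔt and Δx = v₀Δt + ½aΔt²; chain segment to segment.
0–6 s: v starts 3 m/s; Δx = 3·6 + ½·2·6² = 54 m; v ends 15 m/s.
6–11 s: v starts 15 m/s; Δx = 15·5 + ½·8·5² = 175 m; v ends 55 m/s.
11–15 s: v starts 55 m/s; Δx = 55·4 + ½·6·4² = 268 m; v ends 79 m/s.
15–18 s: v starts 79 m/s; Δx = 79·3 + ½·-11·3² = 187.5 m; v ends 46 m/s.
x(18) = 9 + Σ Δx = 693.5 m.

693.5 m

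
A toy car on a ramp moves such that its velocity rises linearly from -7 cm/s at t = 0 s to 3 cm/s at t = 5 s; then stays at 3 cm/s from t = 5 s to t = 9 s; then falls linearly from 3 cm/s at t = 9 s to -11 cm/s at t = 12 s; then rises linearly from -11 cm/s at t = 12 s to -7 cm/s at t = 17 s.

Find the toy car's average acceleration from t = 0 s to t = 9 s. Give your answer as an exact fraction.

10/9 cm/s²

Average acceleration = Δv/Δt = (3 − -7)/(9 − 0) = 10/9 cm/s².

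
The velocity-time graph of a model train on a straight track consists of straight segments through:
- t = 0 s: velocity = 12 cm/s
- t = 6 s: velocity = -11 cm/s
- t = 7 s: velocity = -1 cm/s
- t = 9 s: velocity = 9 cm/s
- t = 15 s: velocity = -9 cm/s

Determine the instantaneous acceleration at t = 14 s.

-3 cm/s²

Acceleration is the slope of the v-t graph on 9–15 s: (-9 − 9)/(15 − 9) = -3 cm/s².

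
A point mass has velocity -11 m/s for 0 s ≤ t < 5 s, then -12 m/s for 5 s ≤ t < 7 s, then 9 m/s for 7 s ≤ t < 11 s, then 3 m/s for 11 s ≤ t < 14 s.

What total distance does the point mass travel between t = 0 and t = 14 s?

Distance (not displacement) is the total path length: add the absolute areas under v-t.
0–5 s: |-11| × 5 = 55 m
5–7 s: |-12| × 2 = 24 m
7–11 s: |9| × 4 = 36 m
11–14 s: |3| × 3 = 9 m
Total distance = 124 m

124 m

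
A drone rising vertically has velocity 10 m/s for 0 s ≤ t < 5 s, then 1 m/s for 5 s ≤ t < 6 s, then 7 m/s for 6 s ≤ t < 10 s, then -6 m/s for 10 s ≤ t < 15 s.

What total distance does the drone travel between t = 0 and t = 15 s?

Distance (not displacement) is the total path length: add the absolute areas under v-t.
0–5 s: |10| × 5 = 50 m
5–6 s: |1| × 1 = 1 m
6–10 s: |7| × 4 = 28 m
10–15 s: |-6| × 5 = 30 m
Total distance = 109 m

109 m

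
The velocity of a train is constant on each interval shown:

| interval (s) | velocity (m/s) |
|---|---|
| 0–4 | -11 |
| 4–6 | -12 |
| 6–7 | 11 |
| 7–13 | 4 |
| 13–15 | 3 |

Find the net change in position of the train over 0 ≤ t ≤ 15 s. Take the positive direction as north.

Net displacement equals the area under the velocity-time graph (areas below the axis count negative).
0–4 s: -11 × 4 = -44 m
4–6 s: -12 × 2 = -24 m
6–7 s: 11 × 1 = 11 m
7–13 s: 4 × 6 = 24 m
13–15 s: 3 × 2 = 6 m
Net displacement = -27 m

-27 m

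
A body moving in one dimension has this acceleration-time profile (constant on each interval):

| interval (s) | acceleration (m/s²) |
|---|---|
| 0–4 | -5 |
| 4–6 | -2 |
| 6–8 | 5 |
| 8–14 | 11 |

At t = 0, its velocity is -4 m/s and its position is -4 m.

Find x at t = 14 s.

-68 m

On each constant-a segment, Δv = aΔt and Δx = v₀Δt + ½aΔt²; chain segment to segment.
0–4 s: v starts -4 m/s; Δx = -4·4 + ½·-5·4² = -56 m; v ends -24 m/s.
4–6 s: v starts -24 m/s; Δx = -24·2 + ½·-2·2² = -52 m; v ends -28 m/s.
6–8 s: v starts -28 m/s; Δx = -28·2 + ½·5·2² = -46 m; v ends -18 m/s.
8–14 s: v starts -18 m/s; Δx = -18·6 + ½·11·6² = 90 m; v ends 48 m/s.
x(14) = -4 + Σ Δx = -68 m.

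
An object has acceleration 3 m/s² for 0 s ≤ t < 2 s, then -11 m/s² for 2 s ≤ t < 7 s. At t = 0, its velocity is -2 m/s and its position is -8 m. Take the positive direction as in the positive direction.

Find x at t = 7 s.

On each constant-a segment, Δv = aΔt and Δx = v₀Δt + ½aΔt²; chain segment to segment.
0–2 s: v starts -2 m/s; Δx = -2·2 + ½·3·2² = 2 m; v ends 4 m/s.
2–7 s: v starts 4 m/s; Δx = 4·5 + ½·-11·5² = -117.5 m; v ends -51 m/s.
x(7) = -8 + Σ Δx = -123.5 m.

-123.5 m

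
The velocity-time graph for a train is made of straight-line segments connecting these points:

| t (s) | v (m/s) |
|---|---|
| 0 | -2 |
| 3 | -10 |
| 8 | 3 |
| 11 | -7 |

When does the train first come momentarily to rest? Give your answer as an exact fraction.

t = 89/13 s

v changes sign on 3–8 s (from -10 to 3); the graph is linear there, so v = 0 at t = 3 + (10)·(8 − 3)/(3 − -10) = 89/13 s.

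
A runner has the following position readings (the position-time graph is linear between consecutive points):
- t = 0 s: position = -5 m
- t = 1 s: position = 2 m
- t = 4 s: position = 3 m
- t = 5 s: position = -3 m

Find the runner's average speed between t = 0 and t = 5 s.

2.8 m/s

Average speed = (total path length)/(elapsed time); on a piecewise-linear x-t graph the path length is Σ|Δx|.
0–1 s: |Δx| = |2 − -5| = 7 m
1–4 s: |Δx| = |3 − 2| = 1 m
4–5 s: |Δx| = |-3 − 3| = 6 m
Total path = 14 m; average speed = 14/5 = 2.8 m/s.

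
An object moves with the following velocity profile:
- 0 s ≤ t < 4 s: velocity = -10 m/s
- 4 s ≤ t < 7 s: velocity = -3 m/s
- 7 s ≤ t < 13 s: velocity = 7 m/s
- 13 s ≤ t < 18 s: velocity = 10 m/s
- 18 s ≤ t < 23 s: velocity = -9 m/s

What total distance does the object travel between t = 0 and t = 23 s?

Total distance travelled is ∫|v| dt — sum the magnitudes of each area piece.
0–4 s: |-10| × 4 = 40 m
4–7 s: |-3| × 3 = 9 m
7–13 s: |7| × 6 = 42 m
13–18 s: |10| × 5 = 50 m
18–23 s: |-9| × 5 = 45 m
Total distance = 186 m

186 m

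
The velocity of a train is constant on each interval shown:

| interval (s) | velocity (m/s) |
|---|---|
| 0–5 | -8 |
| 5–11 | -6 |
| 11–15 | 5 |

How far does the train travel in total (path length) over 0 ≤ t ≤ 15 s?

96 m

Distance (not displacement) is the total path length: add the absolute areas under v-t.
0–5 s: |-8| × 5 = 40 m
5–11 s: |-6| × 6 = 36 m
11–15 s: |5| × 4 = 20 m
Total distance = 96 m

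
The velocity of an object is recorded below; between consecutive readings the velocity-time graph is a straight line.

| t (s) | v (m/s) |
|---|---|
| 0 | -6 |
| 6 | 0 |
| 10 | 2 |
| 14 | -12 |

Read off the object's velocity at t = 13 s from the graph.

On 10–14 s the graph is linear from 2 to -12 m/s: v(13) = 2 + (-12 − 2)·(13 − 10)/(14 − 10) = -8.5 m/s.

-8.5 m/s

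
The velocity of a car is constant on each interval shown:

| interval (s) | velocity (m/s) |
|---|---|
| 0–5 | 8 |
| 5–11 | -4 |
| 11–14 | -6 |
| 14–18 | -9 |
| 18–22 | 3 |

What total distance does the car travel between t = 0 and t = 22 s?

Total distance travelled is ∫|v| dt — sum the magnitudes of each area piece.
0–5 s: |8| × 5 = 40 m
5–11 s: |-4| × 6 = 24 m
11–14 s: |-6| × 3 = 18 m
14–18 s: |-9| × 4 = 36 m
18–22 s: |3| × 4 = 12 m
Total distance = 130 m

130 m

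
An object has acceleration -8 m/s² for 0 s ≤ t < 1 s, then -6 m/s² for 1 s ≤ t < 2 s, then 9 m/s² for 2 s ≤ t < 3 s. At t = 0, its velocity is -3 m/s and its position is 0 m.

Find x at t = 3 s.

-33.5 m

On each constant-a segment, Δv = aΔt and Δx = v₀Δt + ½aΔt²; chain segment to segment.
0–1 s: v starts -3 m/s; Δx = -3·1 + ½·-8·1² = -7 m; v ends -11 m/s.
1–2 s: v starts -11 m/s; Δx = -11·1 + ½·-6·1² = -14 m; v ends -17 m/s.
2–3 s: v starts -17 m/s; Δx = -17·1 + ½·9·1² = -12.5 m; v ends -8 m/s.
x(3) = 0 + Σ Δx = -33.5 m.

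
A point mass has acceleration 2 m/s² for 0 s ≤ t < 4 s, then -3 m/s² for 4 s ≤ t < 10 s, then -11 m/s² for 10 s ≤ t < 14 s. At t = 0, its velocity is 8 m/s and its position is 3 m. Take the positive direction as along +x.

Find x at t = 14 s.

-3 m

On each constant-a segment, Δv = aΔt and Δx = v₀Δt + ½aΔt²; chain segment to segment.
0–4 s: v starts 8 m/s; Δx = 8·4 + ½·2·4² = 48 m; v ends 16 m/s.
4–10 s: v starts 16 m/s; Δx = 16·6 + ½·-3·6² = 42 m; v ends -2 m/s.
10–14 s: v starts -2 m/s; Δx = -2·4 + ½·-11·4² = -96 m; v ends -46 m/s.
x(14) = 3 + Σ Δx = -3 m.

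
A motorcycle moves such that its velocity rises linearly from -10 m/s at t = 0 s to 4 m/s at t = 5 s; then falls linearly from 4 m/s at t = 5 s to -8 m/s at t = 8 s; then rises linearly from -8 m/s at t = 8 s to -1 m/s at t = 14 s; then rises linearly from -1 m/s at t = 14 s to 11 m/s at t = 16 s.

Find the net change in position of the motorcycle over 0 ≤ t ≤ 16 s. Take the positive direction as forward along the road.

Displacement is the signed area under the v-t curve.
0–5 s: ½(-10 + 4)(5) = -15 m
5–8 s: ½(4 + -8)(3) = -6 m
8–14 s: ½(-8 + -1)(6) = -27 m
14–16 s: ½(-1 + 11)(2) = 10 m
Net displacement = -38 m

-38 m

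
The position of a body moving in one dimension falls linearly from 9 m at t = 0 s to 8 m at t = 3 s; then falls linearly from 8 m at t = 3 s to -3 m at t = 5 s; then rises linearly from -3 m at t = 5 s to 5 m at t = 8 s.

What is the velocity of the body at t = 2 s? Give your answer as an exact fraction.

Velocity is the slope of the x-t graph on 0–3 s: (8 − 9)/(3 − 0) = -1/3 m/s.

-1/3 m/s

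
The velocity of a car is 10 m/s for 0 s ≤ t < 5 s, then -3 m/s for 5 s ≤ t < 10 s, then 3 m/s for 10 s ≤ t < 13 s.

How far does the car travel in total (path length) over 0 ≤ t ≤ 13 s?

Total distance travelled is ∫|v| dt — sum the magnitudes of each area piece.
0–5 s: |10| × 5 = 50 m
5–10 s: |-3| × 5 = 15 m
10–13 s: |3| × 3 = 9 m
Total distance = 74 m

74 m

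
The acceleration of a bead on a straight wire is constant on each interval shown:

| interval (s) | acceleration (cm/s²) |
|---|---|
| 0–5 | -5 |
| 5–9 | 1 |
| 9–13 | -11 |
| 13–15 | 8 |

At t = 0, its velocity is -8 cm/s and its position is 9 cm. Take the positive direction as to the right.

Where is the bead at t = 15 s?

-551.5 cm

On each constant-a segment, Δv = aΔt and Δx = v₀Δt + ½aΔt²; chain segment to segment.
0–5 s: v starts -8 cm/s; Δx = -8·5 + ½·-5·5² = -102.5 cm; v ends -33 cm/s.
5–9 s: v starts -33 cm/s; Δx = -33·4 + ½·1·4² = -124 cm; v ends -29 cm/s.
9–13 s: v starts -29 cm/s; Δx = -29·4 + ½·-11·4² = -204 cm; v ends -73 cm/s.
13–15 s: v starts -73 cm/s; Δx = -73·2 + ½·8·2² = -130 cm; v ends -57 cm/s.
x(15) = 9 + Σ Δx = -551.5 cm.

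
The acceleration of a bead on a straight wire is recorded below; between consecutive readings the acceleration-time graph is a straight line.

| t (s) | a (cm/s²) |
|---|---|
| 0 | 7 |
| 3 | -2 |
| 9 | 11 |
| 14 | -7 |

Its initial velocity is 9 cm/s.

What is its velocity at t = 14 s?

53.5 cm/s

Δv equals the area under the a-t graph; then v = v₀ + Δv.
0–3 s: ½(7 + -2)(3) = 7.5 cm/s
3–9 s: ½(-2 + 11)(6) = 27 cm/s
9–14 s: ½(11 + -7)(5) = 10 cm/s
Δv = 44.5 cm/s, so v(14) = 9 + (44.5) = 53.5 cm/s.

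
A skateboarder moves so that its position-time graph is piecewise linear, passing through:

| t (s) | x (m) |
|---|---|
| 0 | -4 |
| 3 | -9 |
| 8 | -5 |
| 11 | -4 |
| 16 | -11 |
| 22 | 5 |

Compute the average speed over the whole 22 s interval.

1.5 m/s

Average speed = (total path length)/(elapsed time); on a piecewise-linear x-t graph the path length is Σ|Δx|.
0–3 s: |Δx| = |-9 − -4| = 5 m
3–8 s: |Δx| = |-5 − -9| = 4 m
8–11 s: |Δx| = |-4 − -5| = 1 m
11–16 s: |Δx| = |-11 − -4| = 7 m
16–22 s: |Δx| = |5 − -11| = 16 m
Total path = 33 m; average speed = 33/22 = 1.5 m/s.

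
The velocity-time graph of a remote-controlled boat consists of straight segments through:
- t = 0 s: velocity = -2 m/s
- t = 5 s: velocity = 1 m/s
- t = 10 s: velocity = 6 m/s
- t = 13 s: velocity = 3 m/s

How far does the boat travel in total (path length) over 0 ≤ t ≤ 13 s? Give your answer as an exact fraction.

Distance (not displacement) is the total path length: add the absolute areas under v-t.
0–5 s: v = 0 at t = 10/3 s; triangle areas 10/3 + 5/6 = 25/6 m
5–10 s: |½(1 + 6)(5)| = 17.5 m
10–13 s: |½(6 + 3)(3)| = 13.5 m
Total distance = 211/6 m

211/6 m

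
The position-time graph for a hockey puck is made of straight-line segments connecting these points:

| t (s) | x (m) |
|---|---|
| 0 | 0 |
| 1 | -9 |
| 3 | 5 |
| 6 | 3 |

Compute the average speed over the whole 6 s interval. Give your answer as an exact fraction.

Average speed = (total path length)/(elapsed time); on a piecewise-linear x-t graph the path length is Σ|Δx|.
0–1 s: |Δx| = |-9 − 0| = 9 m
1–3 s: |Δx| = |5 − -9| = 14 m
3–6 s: |Δx| = |3 − 5| = 2 m
Total path = 25 m; average speed = 25/6 = 25/6 m/s.

25/6 m/s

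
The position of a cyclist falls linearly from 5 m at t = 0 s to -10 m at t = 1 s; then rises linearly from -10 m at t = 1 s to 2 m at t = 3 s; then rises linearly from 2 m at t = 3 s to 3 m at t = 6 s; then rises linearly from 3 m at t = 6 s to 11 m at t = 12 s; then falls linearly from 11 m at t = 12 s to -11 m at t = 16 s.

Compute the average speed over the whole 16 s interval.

Average speed = (total path length)/(elapsed time); on a piecewise-linear x-t graph the path length is Σ|Δx|.
0–1 s: |Δx| = |-10 − 5| = 15 m
1–3 s: |Δx| = |2 − -10| = 12 m
3–6 s: |Δx| = |3 − 2| = 1 m
6–12 s: |Δx| = |11 − 3| = 8 m
12–16 s: |Δx| = |-11 − 11| = 22 m
Total path = 58 m; average speed = 58/16 = 3.625 m/s.

3.625 m/s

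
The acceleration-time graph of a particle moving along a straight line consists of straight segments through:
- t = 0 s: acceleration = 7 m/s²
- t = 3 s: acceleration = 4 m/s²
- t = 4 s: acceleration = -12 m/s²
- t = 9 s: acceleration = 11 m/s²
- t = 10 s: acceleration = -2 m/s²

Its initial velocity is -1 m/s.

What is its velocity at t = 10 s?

Δv equals the area under the a-t graph; then v = v₀ + Δv.
0–3 s: ½(7 + 4)(3) = 16.5 m/s
3–4 s: ½(4 + -12)(1) = -4 m/s
4–9 s: ½(-12 + 11)(5) = -2.5 m/s
9–10 s: ½(11 + -2)(1) = 4.5 m/s
Δv = 14.5 m/s, so v(10) = -1 + (14.5) = 13.5 m/s.

13.5 m/s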